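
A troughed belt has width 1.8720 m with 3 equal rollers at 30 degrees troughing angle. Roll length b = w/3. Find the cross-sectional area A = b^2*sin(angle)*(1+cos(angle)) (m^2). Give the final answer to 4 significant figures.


b = 1.8720/3 = 0.624 m
A = 0.624^2 * sin(30 deg) * (1 + cos(30 deg))
A = 0.3633 m^2


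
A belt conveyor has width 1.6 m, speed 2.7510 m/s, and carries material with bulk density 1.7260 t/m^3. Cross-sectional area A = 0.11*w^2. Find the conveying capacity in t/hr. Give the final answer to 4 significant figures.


A = 0.11 * 1.6^2 = 0.2816 m^2
C = 0.2816 * 2.7510 * 1.7260 * 3600
C = 4814 t/hr


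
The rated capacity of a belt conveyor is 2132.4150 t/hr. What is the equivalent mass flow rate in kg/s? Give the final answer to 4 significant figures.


m_dot = 2132.4150 * 1000 / 3600
m_dot = 592.3 kg/s


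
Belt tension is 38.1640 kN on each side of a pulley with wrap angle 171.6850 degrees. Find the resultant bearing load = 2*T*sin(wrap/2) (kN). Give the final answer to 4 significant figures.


F = 2 * 38.1640 * sin(171.6850/2 deg)
F = 76.13 kN


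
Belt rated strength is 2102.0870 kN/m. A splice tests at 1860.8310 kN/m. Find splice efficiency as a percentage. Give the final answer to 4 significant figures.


Eff = 1860.8310 / 2102.0870 * 100
Eff = 88.52 %


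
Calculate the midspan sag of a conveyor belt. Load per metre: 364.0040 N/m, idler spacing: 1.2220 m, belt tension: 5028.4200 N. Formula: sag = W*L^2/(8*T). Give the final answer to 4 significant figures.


sag = 364.0040 * 1.2220^2 / (8 * 5028.4200)
sag = 0.01351 m


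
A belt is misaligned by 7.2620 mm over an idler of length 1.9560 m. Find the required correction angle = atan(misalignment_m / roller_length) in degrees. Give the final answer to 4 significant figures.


misalign_m = 7.2620 / 1000 = 0.007262 m
angle = atan(0.007262 / 1.9560)
angle = 0.2127 deg


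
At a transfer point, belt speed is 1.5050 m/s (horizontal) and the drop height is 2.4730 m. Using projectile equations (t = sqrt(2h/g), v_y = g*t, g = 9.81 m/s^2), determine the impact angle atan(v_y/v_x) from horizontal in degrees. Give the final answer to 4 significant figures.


t = sqrt(2*2.4730/9.81) = 0.710056 s
v_y = 9.81 * 0.710056 = 6.96565 m/s
angle = atan(6.96565 / 1.5050) = 77.81 deg


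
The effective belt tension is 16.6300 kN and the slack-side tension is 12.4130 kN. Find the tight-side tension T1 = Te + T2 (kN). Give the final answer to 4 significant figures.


T1 = Te + T2 = 16.6300 + 12.4130
T1 = 29.04 kN


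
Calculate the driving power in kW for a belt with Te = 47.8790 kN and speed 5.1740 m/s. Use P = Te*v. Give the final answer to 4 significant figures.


P = Te * v = 47.8790 * 5.1740
P = 247.7 kW


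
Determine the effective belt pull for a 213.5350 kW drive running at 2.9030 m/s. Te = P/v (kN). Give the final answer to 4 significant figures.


Te = P / v = 213.5350 / 2.9030
Te = 73.56 kN


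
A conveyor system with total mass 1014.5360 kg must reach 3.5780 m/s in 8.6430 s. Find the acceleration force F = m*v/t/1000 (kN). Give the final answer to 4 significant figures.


F = 1014.5360 * 3.5780 / 8.6430 / 1000
F = 0.4200 kN


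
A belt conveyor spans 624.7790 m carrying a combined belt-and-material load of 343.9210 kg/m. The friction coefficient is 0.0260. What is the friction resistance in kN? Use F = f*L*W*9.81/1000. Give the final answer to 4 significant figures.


F = 0.0260 * 624.7790 * 343.9210 * 9.81 / 1000
F = 54.81 kN


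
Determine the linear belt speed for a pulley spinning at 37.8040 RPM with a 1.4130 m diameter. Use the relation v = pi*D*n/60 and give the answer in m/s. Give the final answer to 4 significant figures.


v = pi * 1.4130 * 37.8040 / 60
v = 2.797 m/s


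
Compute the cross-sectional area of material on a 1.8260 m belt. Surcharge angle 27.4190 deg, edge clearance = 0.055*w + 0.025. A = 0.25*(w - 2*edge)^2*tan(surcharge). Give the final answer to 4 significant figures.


edge = 0.055*1.8260 + 0.025 = 0.12543 m
ew = 1.8260 - 2*0.12543 = 1.57514 m
A = 0.25 * 1.57514^2 * tan(27.4190 deg)
A = 0.3218 m^2


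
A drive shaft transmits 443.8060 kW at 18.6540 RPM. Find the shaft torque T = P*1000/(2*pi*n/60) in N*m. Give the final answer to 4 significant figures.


omega = 2*pi*18.6540/60 = 1.95344 rad/s
T = 443.8060*1000 / 1.95344
T = 227200 N*m


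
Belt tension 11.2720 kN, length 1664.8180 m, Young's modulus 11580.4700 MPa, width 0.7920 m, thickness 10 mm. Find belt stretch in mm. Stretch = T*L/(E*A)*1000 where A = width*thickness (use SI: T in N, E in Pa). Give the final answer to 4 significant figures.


A = 0.7920 * 0.01 = 0.00792 m^2
Stretch = 11.2720*1000 * 1664.8180 / (11580.4700e6 * 0.00792) * 1000
Stretch = 204.6 mm


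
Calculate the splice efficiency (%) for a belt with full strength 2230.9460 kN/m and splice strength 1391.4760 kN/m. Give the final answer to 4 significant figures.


Eff = 1391.4760 / 2230.9460 * 100
Eff = 62.37 %


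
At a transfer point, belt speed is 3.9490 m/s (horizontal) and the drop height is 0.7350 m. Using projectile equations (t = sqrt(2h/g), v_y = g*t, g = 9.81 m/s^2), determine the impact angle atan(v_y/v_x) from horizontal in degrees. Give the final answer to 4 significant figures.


t = sqrt(2*0.7350/9.81) = 0.387101 s
v_y = 9.81 * 0.387101 = 3.79746 m/s
angle = atan(3.79746 / 3.9490) = 43.88 deg


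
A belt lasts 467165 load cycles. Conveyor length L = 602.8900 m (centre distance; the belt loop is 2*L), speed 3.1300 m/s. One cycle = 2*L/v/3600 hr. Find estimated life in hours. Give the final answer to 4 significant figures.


cycle_time = 2 * 602.8900 / 3.1300 / 3600 = 0.107009 hr
life = 467165 * 0.107009 = 49990 hours


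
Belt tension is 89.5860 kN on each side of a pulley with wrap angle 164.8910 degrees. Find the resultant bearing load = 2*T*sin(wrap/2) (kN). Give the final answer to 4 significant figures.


F = 2 * 89.5860 * sin(164.8910/2 deg)
F = 177.6 kN


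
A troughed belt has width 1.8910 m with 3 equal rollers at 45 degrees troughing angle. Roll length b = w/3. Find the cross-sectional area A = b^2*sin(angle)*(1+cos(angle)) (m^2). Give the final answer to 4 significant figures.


b = 1.8910/3 = 0.630333 m
A = 0.630333^2 * sin(45 deg) * (1 + cos(45 deg))
A = 0.4796 m^2


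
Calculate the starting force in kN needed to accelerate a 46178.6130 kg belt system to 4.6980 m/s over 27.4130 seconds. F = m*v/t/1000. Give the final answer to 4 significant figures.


F = 46178.6130 * 4.6980 / 27.4130 / 1000
F = 7.914 kN


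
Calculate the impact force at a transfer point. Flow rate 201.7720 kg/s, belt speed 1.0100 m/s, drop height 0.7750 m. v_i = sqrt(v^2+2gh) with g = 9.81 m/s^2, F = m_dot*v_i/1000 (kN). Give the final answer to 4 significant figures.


v_i = sqrt(1.0100^2 + 2*9.81*0.7750) = 4.0281 m/s
F = 201.7720 * 4.0281 / 1000
F = 0.8128 kN


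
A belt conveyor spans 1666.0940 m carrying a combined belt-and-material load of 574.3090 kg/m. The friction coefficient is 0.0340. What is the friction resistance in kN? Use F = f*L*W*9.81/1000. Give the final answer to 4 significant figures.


F = 0.0340 * 1666.0940 * 574.3090 * 9.81 / 1000
F = 319.1 kN


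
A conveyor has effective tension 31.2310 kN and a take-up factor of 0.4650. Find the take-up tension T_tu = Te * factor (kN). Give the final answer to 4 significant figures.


T_tu = 31.2310 * 0.4650
T_tu = 14.52 kN


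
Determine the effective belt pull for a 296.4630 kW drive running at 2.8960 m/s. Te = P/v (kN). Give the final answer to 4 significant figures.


Te = P / v = 296.4630 / 2.8960
Te = 102.4 kN


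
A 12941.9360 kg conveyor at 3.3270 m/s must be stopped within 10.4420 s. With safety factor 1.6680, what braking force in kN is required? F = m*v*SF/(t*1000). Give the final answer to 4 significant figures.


F = 12941.9360 * 3.3270 / 10.4420 * 1.6680 / 1000
F = 6.878 kN


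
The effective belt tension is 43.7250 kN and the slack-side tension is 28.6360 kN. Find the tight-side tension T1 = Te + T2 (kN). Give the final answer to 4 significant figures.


T1 = Te + T2 = 43.7250 + 28.6360
T1 = 72.36 kN


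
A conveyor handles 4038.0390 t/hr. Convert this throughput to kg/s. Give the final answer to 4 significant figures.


m_dot = 4038.0390 * 1000 / 3600
m_dot = 1122 kg/s


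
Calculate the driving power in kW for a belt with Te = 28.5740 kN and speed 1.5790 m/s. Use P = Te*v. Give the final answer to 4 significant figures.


P = Te * v = 28.5740 * 1.5790
P = 45.12 kW


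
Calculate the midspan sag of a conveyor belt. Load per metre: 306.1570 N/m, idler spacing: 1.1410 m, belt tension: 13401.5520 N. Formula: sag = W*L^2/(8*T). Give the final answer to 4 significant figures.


sag = 306.1570 * 1.1410^2 / (8 * 13401.5520)
sag = 0.003718 m


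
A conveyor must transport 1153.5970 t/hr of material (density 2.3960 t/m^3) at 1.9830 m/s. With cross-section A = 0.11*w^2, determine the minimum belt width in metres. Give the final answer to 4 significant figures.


A_req = 1153.5970 / (1.9830 * 2.3960 * 3600) = 0.0674438 m^2
w = sqrt(0.0674438 / 0.11)
w = 0.7830 m


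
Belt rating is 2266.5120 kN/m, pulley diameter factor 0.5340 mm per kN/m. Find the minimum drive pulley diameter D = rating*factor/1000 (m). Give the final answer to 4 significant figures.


D = 2266.5120 * 0.5340 / 1000
D = 1.210 m


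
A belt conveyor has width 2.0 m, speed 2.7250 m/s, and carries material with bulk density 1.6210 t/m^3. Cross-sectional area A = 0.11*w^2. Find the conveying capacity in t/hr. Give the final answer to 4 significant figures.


A = 0.11 * 2.0^2 = 0.44 m^2
C = 0.44 * 2.7250 * 1.6210 * 3600
C = 6997 t/hr


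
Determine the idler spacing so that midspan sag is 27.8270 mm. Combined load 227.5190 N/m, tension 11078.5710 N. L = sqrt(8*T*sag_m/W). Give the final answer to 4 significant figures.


sag = 27.8270/1000 = 0.027827 m
L = sqrt(8 * 11078.5710 * 0.027827 / 227.5190)
L = 3.292 m


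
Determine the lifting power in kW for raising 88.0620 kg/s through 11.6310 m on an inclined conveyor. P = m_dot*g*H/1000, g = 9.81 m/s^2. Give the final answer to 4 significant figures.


P = 88.0620 * 9.81 * 11.6310 / 1000
P = 10.05 kW


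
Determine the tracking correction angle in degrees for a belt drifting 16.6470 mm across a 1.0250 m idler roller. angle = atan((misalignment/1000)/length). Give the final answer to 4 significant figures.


misalign_m = 16.6470 / 1000 = 0.016647 m
angle = atan(0.016647 / 1.0250)
angle = 0.9305 deg


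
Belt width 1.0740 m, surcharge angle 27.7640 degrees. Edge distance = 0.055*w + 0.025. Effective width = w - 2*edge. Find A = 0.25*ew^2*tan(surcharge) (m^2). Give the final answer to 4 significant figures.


edge = 0.055*1.0740 + 0.025 = 0.08407 m
ew = 1.0740 - 2*0.08407 = 0.90586 m
A = 0.25 * 0.90586^2 * tan(27.7640 deg)
A = 0.1080 m^2


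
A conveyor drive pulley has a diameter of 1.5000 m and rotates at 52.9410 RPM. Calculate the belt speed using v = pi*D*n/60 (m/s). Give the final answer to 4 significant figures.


v = pi * 1.5000 * 52.9410 / 60
v = 4.158 m/s


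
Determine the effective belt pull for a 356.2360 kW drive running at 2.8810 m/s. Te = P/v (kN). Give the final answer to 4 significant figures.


Te = P / v = 356.2360 / 2.8810
Te = 123.7 kN


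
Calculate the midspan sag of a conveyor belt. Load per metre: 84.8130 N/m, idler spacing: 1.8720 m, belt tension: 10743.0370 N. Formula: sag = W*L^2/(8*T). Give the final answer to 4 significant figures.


sag = 84.8130 * 1.8720^2 / (8 * 10743.0370)
sag = 0.003458 m


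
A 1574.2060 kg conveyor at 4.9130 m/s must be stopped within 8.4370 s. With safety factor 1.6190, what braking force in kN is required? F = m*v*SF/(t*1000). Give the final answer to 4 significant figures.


F = 1574.2060 * 4.9130 / 8.4370 * 1.6190 / 1000
F = 1.484 kN


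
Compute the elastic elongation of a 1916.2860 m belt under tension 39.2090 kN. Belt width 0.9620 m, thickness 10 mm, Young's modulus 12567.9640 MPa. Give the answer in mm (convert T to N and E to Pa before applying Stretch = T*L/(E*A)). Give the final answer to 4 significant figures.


A = 0.9620 * 0.01 = 0.00962 m^2
Stretch = 39.2090*1000 * 1916.2860 / (12567.9640e6 * 0.00962) * 1000
Stretch = 621.4 mm


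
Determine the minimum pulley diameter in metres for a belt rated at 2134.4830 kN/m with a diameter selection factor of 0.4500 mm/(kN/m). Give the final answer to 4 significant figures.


D = 2134.4830 * 0.4500 / 1000
D = 0.9605 m


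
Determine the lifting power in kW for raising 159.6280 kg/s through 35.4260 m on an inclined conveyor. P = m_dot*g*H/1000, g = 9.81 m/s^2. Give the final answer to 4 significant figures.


P = 159.6280 * 9.81 * 35.4260 / 1000
P = 55.48 kW


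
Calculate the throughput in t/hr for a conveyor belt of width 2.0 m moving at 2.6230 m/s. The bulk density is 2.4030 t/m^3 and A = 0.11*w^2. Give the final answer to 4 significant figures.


A = 0.11 * 2.0^2 = 0.44 m^2
C = 0.44 * 2.6230 * 2.4030 * 3600
C = 9984 t/hr


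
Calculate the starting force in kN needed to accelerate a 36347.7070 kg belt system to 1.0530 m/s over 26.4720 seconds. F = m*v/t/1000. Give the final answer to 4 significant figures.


F = 36347.7070 * 1.0530 / 26.4720 / 1000
F = 1.446 kN


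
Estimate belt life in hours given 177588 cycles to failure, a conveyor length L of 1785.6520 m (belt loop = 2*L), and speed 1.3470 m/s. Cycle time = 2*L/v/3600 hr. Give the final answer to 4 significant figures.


cycle_time = 2 * 1785.6520 / 1.3470 / 3600 = 0.736473 hr
life = 177588 * 0.736473 = 130800 hours


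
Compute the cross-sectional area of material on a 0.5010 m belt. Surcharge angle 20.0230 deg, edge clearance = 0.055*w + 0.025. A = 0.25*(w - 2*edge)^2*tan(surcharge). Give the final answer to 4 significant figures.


edge = 0.055*0.5010 + 0.025 = 0.052555 m
ew = 0.5010 - 2*0.052555 = 0.39589 m
A = 0.25 * 0.39589^2 * tan(20.0230 deg)
A = 0.01428 m^2


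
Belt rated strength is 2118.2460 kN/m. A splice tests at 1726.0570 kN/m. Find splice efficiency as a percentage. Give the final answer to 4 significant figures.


Eff = 1726.0570 / 2118.2460 * 100
Eff = 81.49 %


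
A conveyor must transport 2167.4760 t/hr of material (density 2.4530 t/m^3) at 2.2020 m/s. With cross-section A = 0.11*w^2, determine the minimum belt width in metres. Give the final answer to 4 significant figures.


A_req = 2167.4760 / (2.2020 * 2.4530 * 3600) = 0.111465 m^2
w = sqrt(0.111465 / 0.11)
w = 1.007 m


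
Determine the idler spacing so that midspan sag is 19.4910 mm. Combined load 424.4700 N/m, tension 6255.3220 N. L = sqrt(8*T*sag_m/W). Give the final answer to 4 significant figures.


sag = 19.4910/1000 = 0.019491 m
L = sqrt(8 * 6255.3220 * 0.019491 / 424.4700)
L = 1.516 m


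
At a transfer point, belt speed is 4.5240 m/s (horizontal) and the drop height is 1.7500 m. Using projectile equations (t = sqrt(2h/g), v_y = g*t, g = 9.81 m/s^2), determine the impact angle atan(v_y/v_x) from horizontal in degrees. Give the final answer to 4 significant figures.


t = sqrt(2*1.7500/9.81) = 0.59731 s
v_y = 9.81 * 0.59731 = 5.85961 m/s
angle = atan(5.85961 / 4.5240) = 52.33 deg


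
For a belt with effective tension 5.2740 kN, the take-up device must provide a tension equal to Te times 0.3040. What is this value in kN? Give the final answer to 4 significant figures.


T_tu = 5.2740 * 0.3040
T_tu = 1.603 kN


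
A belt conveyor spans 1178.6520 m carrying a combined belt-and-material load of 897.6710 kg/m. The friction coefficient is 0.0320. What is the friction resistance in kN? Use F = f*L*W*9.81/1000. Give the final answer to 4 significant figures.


F = 0.0320 * 1178.6520 * 897.6710 * 9.81 / 1000
F = 332.1 kN


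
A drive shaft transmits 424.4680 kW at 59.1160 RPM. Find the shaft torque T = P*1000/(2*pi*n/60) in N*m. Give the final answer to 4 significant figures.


omega = 2*pi*59.1160/60 = 6.19061 rad/s
T = 424.4680*1000 / 6.19061
T = 68570 N*m


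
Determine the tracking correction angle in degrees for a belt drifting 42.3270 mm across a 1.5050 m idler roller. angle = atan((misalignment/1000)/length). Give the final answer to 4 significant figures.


misalign_m = 42.3270 / 1000 = 0.042327 m
angle = atan(0.042327 / 1.5050)
angle = 1.611 deg


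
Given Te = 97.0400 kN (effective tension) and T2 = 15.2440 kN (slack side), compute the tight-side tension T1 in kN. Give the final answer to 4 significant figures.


T1 = Te + T2 = 97.0400 + 15.2440
T1 = 112.3 kN


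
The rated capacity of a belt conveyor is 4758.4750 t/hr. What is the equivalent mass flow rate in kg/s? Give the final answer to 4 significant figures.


m_dot = 4758.4750 * 1000 / 3600
m_dot = 1322 kg/s


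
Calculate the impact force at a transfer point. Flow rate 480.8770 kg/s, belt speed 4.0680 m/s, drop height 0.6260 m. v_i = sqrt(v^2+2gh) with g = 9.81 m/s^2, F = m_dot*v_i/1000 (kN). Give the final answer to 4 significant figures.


v_i = sqrt(4.0680^2 + 2*9.81*0.6260) = 5.36943 m/s
F = 480.8770 * 5.36943 / 1000
F = 2.582 kN


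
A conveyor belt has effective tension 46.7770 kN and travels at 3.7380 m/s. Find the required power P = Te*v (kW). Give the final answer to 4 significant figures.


P = Te * v = 46.7770 * 3.7380
P = 174.9 kW


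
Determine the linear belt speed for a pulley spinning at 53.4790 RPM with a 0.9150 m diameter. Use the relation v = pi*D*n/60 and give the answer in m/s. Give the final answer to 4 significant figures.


v = pi * 0.9150 * 53.4790 / 60
v = 2.562 m/s


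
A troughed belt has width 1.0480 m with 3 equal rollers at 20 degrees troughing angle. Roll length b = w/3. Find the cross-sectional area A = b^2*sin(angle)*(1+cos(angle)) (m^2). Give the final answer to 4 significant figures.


b = 1.0480/3 = 0.349333 m
A = 0.349333^2 * sin(20 deg) * (1 + cos(20 deg))
A = 0.08096 m^2


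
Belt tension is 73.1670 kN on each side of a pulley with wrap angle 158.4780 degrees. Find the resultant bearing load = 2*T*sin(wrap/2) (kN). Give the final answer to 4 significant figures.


F = 2 * 73.1670 * sin(158.4780/2 deg)
F = 143.8 kN


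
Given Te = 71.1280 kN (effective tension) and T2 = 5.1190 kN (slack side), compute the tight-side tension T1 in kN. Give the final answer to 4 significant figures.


T1 = Te + T2 = 71.1280 + 5.1190
T1 = 76.25 kN


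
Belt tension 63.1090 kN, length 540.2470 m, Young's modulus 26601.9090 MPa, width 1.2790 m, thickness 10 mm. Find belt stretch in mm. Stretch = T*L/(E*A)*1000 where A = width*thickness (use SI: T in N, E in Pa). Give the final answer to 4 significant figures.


A = 1.2790 * 0.01 = 0.01279 m^2
Stretch = 63.1090*1000 * 540.2470 / (26601.9090e6 * 0.01279) * 1000
Stretch = 100.2 mm


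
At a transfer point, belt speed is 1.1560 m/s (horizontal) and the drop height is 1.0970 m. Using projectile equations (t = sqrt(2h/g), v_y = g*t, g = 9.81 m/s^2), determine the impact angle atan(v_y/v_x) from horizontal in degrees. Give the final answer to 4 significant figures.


t = sqrt(2*1.0970/9.81) = 0.472916 s
v_y = 9.81 * 0.472916 = 4.63931 m/s
angle = atan(4.63931 / 1.1560) = 76.01 deg


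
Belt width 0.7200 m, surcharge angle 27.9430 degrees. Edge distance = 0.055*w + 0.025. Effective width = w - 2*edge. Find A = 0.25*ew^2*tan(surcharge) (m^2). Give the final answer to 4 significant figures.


edge = 0.055*0.7200 + 0.025 = 0.0646 m
ew = 0.7200 - 2*0.0646 = 0.5908 m
A = 0.25 * 0.5908^2 * tan(27.9430 deg)
A = 0.04629 m^2


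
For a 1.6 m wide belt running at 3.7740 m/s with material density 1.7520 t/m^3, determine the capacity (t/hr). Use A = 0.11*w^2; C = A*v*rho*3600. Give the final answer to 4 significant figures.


A = 0.11 * 1.6^2 = 0.2816 m^2
C = 0.2816 * 3.7740 * 1.7520 * 3600
C = 6703 t/hr


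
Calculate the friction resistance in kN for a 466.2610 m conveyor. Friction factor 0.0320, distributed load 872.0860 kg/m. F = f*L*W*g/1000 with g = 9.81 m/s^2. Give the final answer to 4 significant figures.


F = 0.0320 * 466.2610 * 872.0860 * 9.81 / 1000
F = 127.6 kN


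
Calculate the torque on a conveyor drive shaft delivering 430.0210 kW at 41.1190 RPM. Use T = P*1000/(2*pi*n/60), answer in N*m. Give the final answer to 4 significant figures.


omega = 2*pi*41.1190/60 = 4.30597 rad/s
T = 430.0210*1000 / 4.30597
T = 99870 N*m


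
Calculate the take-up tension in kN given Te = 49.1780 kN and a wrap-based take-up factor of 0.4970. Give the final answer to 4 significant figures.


T_tu = 49.1780 * 0.4970
T_tu = 24.44 kN


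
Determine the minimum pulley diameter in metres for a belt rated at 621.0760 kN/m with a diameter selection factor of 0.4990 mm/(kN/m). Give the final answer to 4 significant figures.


D = 621.0760 * 0.4990 / 1000
D = 0.3099 m


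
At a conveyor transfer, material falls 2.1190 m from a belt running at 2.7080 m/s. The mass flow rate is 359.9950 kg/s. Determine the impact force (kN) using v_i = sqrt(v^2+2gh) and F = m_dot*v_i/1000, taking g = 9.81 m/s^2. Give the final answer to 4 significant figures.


v_i = sqrt(2.7080^2 + 2*9.81*2.1190) = 6.99343 m/s
F = 359.9950 * 6.99343 / 1000
F = 2.518 kN


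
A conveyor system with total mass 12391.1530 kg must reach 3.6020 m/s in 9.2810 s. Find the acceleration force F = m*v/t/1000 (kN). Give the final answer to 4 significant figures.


F = 12391.1530 * 3.6020 / 9.2810 / 1000
F = 4.809 kN


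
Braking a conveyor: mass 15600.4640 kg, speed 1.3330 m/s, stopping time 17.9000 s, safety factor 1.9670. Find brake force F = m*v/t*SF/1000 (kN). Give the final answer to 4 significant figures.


F = 15600.4640 * 1.3330 / 17.9000 * 1.9670 / 1000
F = 2.285 kN


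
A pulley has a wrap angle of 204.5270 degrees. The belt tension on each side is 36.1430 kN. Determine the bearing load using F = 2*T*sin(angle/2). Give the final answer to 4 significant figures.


F = 2 * 36.1430 * sin(204.5270/2 deg)
F = 70.64 kN


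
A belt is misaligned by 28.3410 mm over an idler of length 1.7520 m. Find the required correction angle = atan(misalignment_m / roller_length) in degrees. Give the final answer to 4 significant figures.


misalign_m = 28.3410 / 1000 = 0.028341 m
angle = atan(0.028341 / 1.7520)
angle = 0.9268 deg


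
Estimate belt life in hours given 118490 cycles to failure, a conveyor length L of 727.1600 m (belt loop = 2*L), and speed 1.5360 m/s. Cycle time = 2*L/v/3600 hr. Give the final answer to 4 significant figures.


cycle_time = 2 * 727.1600 / 1.5360 / 3600 = 0.263006 hr
life = 118490 * 0.263006 = 31160 hours


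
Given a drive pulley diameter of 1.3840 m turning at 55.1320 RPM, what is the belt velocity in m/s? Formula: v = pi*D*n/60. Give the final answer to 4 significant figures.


v = pi * 1.3840 * 55.1320 / 60
v = 3.995 m/s


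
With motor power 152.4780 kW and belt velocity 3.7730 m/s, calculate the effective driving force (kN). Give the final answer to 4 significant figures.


Te = P / v = 152.4780 / 3.7730
Te = 40.41 kN


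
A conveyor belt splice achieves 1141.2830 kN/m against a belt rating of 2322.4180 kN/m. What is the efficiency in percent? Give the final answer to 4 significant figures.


Eff = 1141.2830 / 2322.4180 * 100
Eff = 49.14 %


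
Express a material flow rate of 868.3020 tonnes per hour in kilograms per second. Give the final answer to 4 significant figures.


m_dot = 868.3020 * 1000 / 3600
m_dot = 241.2 kg/s


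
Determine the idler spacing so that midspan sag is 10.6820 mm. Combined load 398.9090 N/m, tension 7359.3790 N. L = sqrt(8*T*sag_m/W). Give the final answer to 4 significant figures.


sag = 10.6820/1000 = 0.010682 m
L = sqrt(8 * 7359.3790 * 0.010682 / 398.9090)
L = 1.256 m


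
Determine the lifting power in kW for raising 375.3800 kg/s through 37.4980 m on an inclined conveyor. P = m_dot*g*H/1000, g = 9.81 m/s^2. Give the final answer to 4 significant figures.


P = 375.3800 * 9.81 * 37.4980 / 1000
P = 138.1 kW


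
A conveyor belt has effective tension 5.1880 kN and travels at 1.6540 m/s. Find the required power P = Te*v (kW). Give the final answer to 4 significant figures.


P = Te * v = 5.1880 * 1.6540
P = 8.581 kW


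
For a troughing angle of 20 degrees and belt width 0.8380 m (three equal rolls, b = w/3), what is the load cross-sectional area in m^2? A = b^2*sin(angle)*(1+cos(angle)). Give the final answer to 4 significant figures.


b = 0.8380/3 = 0.279333 m
A = 0.279333^2 * sin(20 deg) * (1 + cos(20 deg))
A = 0.05176 m^2


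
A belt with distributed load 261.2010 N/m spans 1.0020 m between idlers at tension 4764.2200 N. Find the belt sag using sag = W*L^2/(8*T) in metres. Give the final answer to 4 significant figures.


sag = 261.2010 * 1.0020^2 / (8 * 4764.2200)
sag = 0.006881 m


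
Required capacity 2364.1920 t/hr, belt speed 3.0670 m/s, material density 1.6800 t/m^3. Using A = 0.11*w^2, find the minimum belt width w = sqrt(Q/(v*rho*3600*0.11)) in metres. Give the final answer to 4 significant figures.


A_req = 2364.1920 / (3.0670 * 1.6800 * 3600) = 0.127455 m^2
w = sqrt(0.127455 / 0.11)
w = 1.076 m


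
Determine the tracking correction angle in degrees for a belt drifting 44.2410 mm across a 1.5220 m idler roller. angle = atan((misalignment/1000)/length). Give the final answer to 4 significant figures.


misalign_m = 44.2410 / 1000 = 0.044241 m
angle = atan(0.044241 / 1.5220)
angle = 1.665 deg


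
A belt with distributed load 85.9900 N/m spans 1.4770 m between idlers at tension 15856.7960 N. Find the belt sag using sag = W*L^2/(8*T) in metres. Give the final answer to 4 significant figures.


sag = 85.9900 * 1.4770^2 / (8 * 15856.7960)
sag = 0.001479 m


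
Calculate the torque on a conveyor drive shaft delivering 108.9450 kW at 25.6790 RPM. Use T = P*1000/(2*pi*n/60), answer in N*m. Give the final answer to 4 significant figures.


omega = 2*pi*25.6790/60 = 2.6891 rad/s
T = 108.9450*1000 / 2.6891
T = 40510 N*m


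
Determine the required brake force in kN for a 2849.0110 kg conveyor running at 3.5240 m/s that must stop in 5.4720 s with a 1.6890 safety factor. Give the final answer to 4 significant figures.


F = 2849.0110 * 3.5240 / 5.4720 * 1.6890 / 1000
F = 3.099 kN


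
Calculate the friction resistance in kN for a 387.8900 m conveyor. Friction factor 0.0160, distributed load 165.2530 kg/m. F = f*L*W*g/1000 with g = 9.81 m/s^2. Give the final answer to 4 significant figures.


F = 0.0160 * 387.8900 * 165.2530 * 9.81 / 1000
F = 10.06 kN


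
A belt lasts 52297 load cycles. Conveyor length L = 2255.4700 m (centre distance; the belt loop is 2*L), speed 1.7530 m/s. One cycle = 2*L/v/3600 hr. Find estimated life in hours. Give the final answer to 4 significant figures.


cycle_time = 2 * 2255.4700 / 1.7530 / 3600 = 0.714797 hr
life = 52297 * 0.714797 = 37380 hours


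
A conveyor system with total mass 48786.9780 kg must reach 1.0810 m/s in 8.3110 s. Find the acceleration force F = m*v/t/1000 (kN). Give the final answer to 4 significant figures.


F = 48786.9780 * 1.0810 / 8.3110 / 1000
F = 6.346 kN


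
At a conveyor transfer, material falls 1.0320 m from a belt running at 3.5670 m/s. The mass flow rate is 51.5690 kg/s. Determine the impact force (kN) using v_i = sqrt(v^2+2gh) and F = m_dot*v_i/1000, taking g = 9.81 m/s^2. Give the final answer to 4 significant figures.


v_i = sqrt(3.5670^2 + 2*9.81*1.0320) = 5.74207 m/s
F = 51.5690 * 5.74207 / 1000
F = 0.2961 kN


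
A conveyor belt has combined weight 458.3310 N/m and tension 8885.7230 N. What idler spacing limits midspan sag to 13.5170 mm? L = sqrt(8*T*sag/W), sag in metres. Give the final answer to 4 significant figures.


sag = 13.5170/1000 = 0.013517 m
L = sqrt(8 * 8885.7230 * 0.013517 / 458.3310)
L = 1.448 m


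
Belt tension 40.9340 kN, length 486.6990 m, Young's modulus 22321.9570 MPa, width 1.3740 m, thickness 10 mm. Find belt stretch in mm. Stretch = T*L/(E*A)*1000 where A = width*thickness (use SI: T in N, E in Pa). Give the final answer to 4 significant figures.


A = 1.3740 * 0.01 = 0.01374 m^2
Stretch = 40.9340*1000 * 486.6990 / (22321.9570e6 * 0.01374) * 1000
Stretch = 64.96 mm


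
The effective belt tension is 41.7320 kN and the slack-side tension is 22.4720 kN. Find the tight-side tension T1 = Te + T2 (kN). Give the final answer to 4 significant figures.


T1 = Te + T2 = 41.7320 + 22.4720
T1 = 64.20 kN


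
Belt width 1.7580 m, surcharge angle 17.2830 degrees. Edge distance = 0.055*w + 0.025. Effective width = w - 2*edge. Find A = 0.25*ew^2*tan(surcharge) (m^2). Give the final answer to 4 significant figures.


edge = 0.055*1.7580 + 0.025 = 0.12169 m
ew = 1.7580 - 2*0.12169 = 1.51462 m
A = 0.25 * 1.51462^2 * tan(17.2830 deg)
A = 0.1784 m^2


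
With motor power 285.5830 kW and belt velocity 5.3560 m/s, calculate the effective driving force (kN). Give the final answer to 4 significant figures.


Te = P / v = 285.5830 / 5.3560
Te = 53.32 kN


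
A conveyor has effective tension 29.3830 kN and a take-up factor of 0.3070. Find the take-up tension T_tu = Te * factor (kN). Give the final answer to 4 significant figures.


T_tu = 29.3830 * 0.3070
T_tu = 9.021 kN


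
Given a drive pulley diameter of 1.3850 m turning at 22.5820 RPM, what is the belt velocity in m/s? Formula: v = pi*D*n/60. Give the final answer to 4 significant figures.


v = pi * 1.3850 * 22.5820 / 60
v = 1.638 m/s


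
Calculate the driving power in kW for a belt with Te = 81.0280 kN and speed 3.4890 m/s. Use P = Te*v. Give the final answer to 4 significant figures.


P = Te * v = 81.0280 * 3.4890
P = 282.7 kW


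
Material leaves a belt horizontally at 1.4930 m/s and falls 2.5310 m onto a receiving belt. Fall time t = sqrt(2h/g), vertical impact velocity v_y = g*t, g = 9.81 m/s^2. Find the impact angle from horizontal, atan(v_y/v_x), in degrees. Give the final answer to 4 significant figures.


t = sqrt(2*2.5310/9.81) = 0.718334 s
v_y = 9.81 * 0.718334 = 7.04686 m/s
angle = atan(7.04686 / 1.4930) = 78.04 deg


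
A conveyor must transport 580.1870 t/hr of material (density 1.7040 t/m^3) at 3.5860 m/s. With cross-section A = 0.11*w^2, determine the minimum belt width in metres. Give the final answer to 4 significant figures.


A_req = 580.1870 / (3.5860 * 1.7040 * 3600) = 0.0263746 m^2
w = sqrt(0.0263746 / 0.11)
w = 0.4897 m


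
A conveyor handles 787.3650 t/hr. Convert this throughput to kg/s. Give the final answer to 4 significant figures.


m_dot = 787.3650 * 1000 / 3600
m_dot = 218.7 kg/s


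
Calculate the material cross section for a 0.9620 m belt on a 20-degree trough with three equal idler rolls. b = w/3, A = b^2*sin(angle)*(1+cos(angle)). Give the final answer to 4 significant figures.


b = 0.9620/3 = 0.320667 m
A = 0.320667^2 * sin(20 deg) * (1 + cos(20 deg))
A = 0.06822 m^2


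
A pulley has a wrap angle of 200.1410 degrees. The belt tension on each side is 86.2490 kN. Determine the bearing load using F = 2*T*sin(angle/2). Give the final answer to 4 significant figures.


F = 2 * 86.2490 * sin(200.1410/2 deg)
F = 169.8 kN


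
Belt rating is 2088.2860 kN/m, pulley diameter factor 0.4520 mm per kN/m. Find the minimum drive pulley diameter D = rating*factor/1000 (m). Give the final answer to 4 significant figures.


D = 2088.2860 * 0.4520 / 1000
D = 0.9439 m


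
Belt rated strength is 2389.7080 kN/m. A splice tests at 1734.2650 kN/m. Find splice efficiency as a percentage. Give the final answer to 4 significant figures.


Eff = 1734.2650 / 2389.7080 * 100
Eff = 72.57 %


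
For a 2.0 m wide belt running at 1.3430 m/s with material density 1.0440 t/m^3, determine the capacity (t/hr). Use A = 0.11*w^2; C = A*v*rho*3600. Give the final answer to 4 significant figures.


A = 0.11 * 2.0^2 = 0.44 m^2
C = 0.44 * 1.3430 * 1.0440 * 3600
C = 2221 t/hr


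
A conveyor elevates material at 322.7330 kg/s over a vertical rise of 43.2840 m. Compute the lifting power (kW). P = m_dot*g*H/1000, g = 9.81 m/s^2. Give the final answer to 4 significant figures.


P = 322.7330 * 9.81 * 43.2840 / 1000
P = 137.0 kW


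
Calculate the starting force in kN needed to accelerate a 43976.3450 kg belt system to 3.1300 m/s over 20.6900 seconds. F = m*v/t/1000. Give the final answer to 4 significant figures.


F = 43976.3450 * 3.1300 / 20.6900 / 1000
F = 6.653 kN


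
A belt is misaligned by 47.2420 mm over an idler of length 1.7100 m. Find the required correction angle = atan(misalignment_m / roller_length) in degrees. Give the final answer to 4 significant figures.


misalign_m = 47.2420 / 1000 = 0.047242 m
angle = atan(0.047242 / 1.7100)
angle = 1.583 deg


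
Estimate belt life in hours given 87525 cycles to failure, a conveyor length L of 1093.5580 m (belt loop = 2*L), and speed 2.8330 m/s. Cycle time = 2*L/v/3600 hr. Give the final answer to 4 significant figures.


cycle_time = 2 * 1093.5580 / 2.8330 / 3600 = 0.214448 hr
life = 87525 * 0.214448 = 18770 hours


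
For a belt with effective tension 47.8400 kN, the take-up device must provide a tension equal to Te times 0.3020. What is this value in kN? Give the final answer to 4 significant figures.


T_tu = 47.8400 * 0.3020
T_tu = 14.45 kN


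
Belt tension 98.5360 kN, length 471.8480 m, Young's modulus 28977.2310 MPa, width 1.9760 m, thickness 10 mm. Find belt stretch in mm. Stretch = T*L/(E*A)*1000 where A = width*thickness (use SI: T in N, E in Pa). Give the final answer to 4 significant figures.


A = 1.9760 * 0.01 = 0.01976 m^2
Stretch = 98.5360*1000 * 471.8480 / (28977.2310e6 * 0.01976) * 1000
Stretch = 81.20 mm


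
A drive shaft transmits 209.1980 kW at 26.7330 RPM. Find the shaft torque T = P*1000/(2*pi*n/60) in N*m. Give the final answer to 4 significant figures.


omega = 2*pi*26.7330/60 = 2.79947 rad/s
T = 209.1980*1000 / 2.79947
T = 74730 N*m


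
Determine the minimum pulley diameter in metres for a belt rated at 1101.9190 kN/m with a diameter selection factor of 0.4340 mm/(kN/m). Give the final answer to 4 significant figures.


D = 1101.9190 * 0.4340 / 1000
D = 0.4782 m


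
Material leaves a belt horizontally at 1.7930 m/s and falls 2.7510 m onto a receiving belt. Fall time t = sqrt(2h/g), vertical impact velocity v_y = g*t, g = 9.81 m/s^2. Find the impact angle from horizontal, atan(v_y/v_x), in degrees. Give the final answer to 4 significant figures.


t = sqrt(2*2.7510/9.81) = 0.748903 s
v_y = 9.81 * 0.748903 = 7.34674 m/s
angle = atan(7.34674 / 1.7930) = 76.28 deg


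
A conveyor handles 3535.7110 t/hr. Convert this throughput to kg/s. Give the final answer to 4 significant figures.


m_dot = 3535.7110 * 1000 / 3600
m_dot = 982.1 kg/s


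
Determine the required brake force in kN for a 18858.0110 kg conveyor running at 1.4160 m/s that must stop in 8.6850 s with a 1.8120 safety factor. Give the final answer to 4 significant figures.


F = 18858.0110 * 1.4160 / 8.6850 * 1.8120 / 1000
F = 5.571 kN


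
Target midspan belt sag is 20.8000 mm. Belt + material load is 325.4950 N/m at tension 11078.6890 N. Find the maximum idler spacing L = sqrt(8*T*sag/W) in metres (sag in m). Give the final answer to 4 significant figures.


sag = 20.8000/1000 = 0.020800 m
L = sqrt(8 * 11078.6890 * 0.020800 / 325.4950)
L = 2.380 m


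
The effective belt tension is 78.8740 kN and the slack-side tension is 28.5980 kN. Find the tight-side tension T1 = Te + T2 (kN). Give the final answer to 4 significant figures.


T1 = Te + T2 = 78.8740 + 28.5980
T1 = 107.5 kN


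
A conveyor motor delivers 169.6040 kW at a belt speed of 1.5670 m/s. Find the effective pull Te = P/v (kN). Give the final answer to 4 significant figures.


Te = P / v = 169.6040 / 1.5670
Te = 108.2 kN


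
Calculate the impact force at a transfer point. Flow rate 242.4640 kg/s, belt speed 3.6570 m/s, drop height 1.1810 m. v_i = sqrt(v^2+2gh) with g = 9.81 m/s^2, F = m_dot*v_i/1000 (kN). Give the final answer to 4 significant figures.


v_i = sqrt(3.6570^2 + 2*9.81*1.1810) = 6.04524 m/s
F = 242.4640 * 6.04524 / 1000
F = 1.466 kN


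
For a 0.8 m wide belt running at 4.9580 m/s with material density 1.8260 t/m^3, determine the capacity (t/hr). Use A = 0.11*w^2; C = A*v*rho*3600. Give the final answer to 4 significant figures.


A = 0.11 * 0.8^2 = 0.0704 m^2
C = 0.0704 * 4.9580 * 1.8260 * 3600
C = 2294 t/hr


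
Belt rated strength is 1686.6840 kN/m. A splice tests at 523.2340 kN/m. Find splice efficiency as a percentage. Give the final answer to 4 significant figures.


Eff = 523.2340 / 1686.6840 * 100
Eff = 31.02 %


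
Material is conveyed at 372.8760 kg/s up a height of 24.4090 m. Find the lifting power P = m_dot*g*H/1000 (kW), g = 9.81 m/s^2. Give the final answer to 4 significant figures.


P = 372.8760 * 9.81 * 24.4090 / 1000
P = 89.29 kW


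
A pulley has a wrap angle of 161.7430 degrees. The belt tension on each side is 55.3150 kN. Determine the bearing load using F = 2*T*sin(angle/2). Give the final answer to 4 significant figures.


F = 2 * 55.3150 * sin(161.7430/2 deg)
F = 109.2 kN


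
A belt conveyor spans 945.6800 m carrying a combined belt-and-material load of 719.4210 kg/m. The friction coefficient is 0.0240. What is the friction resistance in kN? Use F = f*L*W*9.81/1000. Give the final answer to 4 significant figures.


F = 0.0240 * 945.6800 * 719.4210 * 9.81 / 1000
F = 160.2 kN


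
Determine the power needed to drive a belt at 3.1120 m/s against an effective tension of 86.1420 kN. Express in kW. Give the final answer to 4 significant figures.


P = Te * v = 86.1420 * 3.1120
P = 268.1 kW


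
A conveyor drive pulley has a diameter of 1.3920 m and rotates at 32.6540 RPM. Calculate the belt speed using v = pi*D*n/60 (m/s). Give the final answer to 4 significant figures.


v = pi * 1.3920 * 32.6540 / 60
v = 2.380 m/s


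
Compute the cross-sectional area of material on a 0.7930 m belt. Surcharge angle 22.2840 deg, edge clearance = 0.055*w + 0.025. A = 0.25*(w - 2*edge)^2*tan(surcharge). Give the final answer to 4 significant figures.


edge = 0.055*0.7930 + 0.025 = 0.068615 m
ew = 0.7930 - 2*0.068615 = 0.65577 m
A = 0.25 * 0.65577^2 * tan(22.2840 deg)
A = 0.04406 m^2


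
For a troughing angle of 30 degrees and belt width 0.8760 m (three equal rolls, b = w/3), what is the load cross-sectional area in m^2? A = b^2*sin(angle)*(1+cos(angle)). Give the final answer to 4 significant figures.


b = 0.8760/3 = 0.292 m
A = 0.292^2 * sin(30 deg) * (1 + cos(30 deg))
A = 0.07955 m^2


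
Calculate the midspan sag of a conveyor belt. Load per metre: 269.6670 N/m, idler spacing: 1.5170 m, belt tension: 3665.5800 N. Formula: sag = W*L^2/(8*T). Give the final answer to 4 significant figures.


sag = 269.6670 * 1.5170^2 / (8 * 3665.5800)
sag = 0.02116 m


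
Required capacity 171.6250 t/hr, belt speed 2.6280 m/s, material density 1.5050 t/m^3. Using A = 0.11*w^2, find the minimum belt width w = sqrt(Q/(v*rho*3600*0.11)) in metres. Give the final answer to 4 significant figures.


A_req = 171.6250 / (2.6280 * 1.5050 * 3600) = 0.0120536 m^2
w = sqrt(0.0120536 / 0.11)
w = 0.3310 m


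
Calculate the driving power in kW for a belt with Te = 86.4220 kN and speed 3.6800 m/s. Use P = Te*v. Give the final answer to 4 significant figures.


P = Te * v = 86.4220 * 3.6800
P = 318.0 kW


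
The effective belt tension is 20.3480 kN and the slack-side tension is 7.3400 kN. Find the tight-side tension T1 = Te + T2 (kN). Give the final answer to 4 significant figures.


T1 = Te + T2 = 20.3480 + 7.3400
T1 = 27.69 kN


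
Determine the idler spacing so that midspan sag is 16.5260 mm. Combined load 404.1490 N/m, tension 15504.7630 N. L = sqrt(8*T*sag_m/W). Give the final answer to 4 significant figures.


sag = 16.5260/1000 = 0.016526 m
L = sqrt(8 * 15504.7630 * 0.016526 / 404.1490)
L = 2.252 m
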